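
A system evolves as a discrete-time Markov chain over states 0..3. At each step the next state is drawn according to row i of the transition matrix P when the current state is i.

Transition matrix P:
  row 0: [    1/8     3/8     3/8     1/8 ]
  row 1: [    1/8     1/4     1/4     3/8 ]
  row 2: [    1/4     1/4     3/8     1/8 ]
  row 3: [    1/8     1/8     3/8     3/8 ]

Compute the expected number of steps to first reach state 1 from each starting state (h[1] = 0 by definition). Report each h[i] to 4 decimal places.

First-step conditioning: h[1] = 0; for i ≠ 1, h[i] = 1 + Σ_k P[i][k]·h[k].
  h[0] = 1 + 1/8·h[0] + 3/8·h[2] + 1/8·h[3]
  h[2] = 1 + 1/4·h[0] + 3/8·h[2] + 1/8·h[3]
  h[3] = 1 + 1/8·h[0] + 3/8·h[2] + 3/8·h[3]
Solving the 3×3 linear system over states ≠ 1 gives exactly h = [192/55, 0, 216/55, 256/55] (h[1] = 0 is the target).

h = [3.4909, 0.0000, 3.9273, 4.6545]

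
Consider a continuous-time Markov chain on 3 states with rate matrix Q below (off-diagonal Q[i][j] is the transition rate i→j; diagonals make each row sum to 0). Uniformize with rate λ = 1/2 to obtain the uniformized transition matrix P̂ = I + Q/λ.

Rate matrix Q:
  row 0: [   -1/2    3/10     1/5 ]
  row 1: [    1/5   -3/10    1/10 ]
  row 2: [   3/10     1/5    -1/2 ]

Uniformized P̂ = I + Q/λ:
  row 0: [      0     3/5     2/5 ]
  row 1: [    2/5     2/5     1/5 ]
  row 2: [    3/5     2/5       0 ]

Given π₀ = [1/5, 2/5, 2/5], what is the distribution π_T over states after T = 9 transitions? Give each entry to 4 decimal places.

π = [0.3176, 0.4632, 0.2192]

t=0: π = [0.2000, 0.4000, 0.4000]
t=1: π = [0.4000, 0.4400, 0.1600]
t=2: π = [0.2720, 0.4800, 0.2480]
t=3: π = [0.3408, 0.4544, 0.2048]
t=4: π = [0.3046, 0.4682, 0.2272]
t=5: π = [0.3236, 0.4609, 0.2155]
t=6: π = [0.3137, 0.4647, 0.2216]
t=7: π = [0.3189, 0.4627, 0.2184]
t=8: π = [0.3161, 0.4638, 0.2201]
t=9: π = [0.3176, 0.4632, 0.2192]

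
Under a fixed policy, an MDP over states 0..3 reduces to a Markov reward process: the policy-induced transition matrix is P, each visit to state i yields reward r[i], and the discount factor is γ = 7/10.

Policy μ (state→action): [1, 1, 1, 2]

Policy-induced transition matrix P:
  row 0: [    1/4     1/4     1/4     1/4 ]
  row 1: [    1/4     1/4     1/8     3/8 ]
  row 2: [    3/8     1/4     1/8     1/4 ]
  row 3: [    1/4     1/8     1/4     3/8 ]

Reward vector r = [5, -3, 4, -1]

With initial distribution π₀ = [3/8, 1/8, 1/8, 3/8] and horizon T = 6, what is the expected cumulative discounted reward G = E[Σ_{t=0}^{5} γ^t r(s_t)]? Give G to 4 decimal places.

G = 4.0416

t=0: π = [0.3750, 0.1250, 0.1250, 0.3750], E[r] = 1.6250, γ^t·E[r] = 1.625000, running G = 1.625000
t=1: π = [0.2656, 0.2031, 0.2188, 0.3125], E[r] = 1.2813, γ^t·E[r] = 0.896875, running G = 2.521875
t=2: π = [0.2773, 0.2109, 0.1973, 0.3145], E[r] = 1.2285, γ^t·E[r] = 0.601973, running G = 3.123848
t=3: π = [0.2747, 0.2107, 0.1990, 0.3157], E[r] = 1.2214, γ^t·E[r] = 0.418952, running G = 3.542800
t=4: π = [0.2749, 0.2105, 0.1988, 0.3158], E[r] = 1.2221, γ^t·E[r] = 0.293428, running G = 3.836228
t=5: π = [0.2748, 0.2105, 0.1988, 0.3158], E[r] = 1.2222, γ^t·E[r] = 0.205417, running G = 4.041645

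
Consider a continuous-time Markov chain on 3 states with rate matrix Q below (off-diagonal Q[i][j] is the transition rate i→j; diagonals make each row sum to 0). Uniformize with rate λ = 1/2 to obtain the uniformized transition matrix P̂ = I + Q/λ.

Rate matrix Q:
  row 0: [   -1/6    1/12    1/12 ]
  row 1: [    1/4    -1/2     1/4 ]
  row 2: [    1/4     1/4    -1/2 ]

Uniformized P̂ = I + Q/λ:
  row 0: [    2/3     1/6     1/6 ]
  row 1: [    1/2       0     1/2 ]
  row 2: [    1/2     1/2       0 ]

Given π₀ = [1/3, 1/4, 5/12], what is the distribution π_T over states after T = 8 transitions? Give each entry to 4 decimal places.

t=0: π = [0.3333, 0.2500, 0.4167]
t=1: π = [0.5556, 0.2639, 0.1806]
t=2: π = [0.5926, 0.1829, 0.2245]
t=3: π = [0.5988, 0.2110, 0.1902]
t=4: π = [0.5998, 0.1949, 0.2053]
t=5: π = [0.6000, 0.2026, 0.1974]
t=6: π = [0.6000, 0.1987, 0.2013]
t=7: π = [0.6000, 0.2007, 0.1993]
t=8: π = [0.6000, 0.1997, 0.2003]

π = [0.6000, 0.1997, 0.2003]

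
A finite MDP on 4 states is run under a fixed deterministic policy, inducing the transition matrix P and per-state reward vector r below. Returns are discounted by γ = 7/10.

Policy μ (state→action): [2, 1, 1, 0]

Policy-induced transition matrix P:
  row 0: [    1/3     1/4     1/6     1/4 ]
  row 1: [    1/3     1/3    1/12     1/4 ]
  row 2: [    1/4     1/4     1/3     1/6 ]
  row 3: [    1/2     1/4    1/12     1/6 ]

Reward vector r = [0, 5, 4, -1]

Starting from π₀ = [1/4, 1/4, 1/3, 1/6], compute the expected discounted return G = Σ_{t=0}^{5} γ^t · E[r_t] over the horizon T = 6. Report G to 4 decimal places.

G = 5.9300

t=0: π = [0.2500, 0.2500, 0.3333, 0.1667], E[r] = 2.4167, γ^t·E[r] = 2.416667, running G = 2.416667
t=1: π = [0.3333, 0.2708, 0.1875, 0.2083], E[r] = 1.8958, γ^t·E[r] = 1.327083, running G = 3.743750
t=2: π = [0.3524, 0.2726, 0.1580, 0.2170], E[r] = 1.7778, γ^t·E[r] = 0.871111, running G = 4.614861
t=3: π = [0.3563, 0.2727, 0.1522, 0.2188], E[r] = 1.7536, γ^t·E[r] = 0.601491, running G = 5.216352
t=4: π = [0.3571, 0.2727, 0.1511, 0.2191], E[r] = 1.7489, γ^t·E[r] = 0.419900, running G = 5.636252
t=5: π = [0.3573, 0.2727, 0.1509, 0.2192], E[r] = 1.7479, γ^t·E[r] = 0.293775, running G = 5.930026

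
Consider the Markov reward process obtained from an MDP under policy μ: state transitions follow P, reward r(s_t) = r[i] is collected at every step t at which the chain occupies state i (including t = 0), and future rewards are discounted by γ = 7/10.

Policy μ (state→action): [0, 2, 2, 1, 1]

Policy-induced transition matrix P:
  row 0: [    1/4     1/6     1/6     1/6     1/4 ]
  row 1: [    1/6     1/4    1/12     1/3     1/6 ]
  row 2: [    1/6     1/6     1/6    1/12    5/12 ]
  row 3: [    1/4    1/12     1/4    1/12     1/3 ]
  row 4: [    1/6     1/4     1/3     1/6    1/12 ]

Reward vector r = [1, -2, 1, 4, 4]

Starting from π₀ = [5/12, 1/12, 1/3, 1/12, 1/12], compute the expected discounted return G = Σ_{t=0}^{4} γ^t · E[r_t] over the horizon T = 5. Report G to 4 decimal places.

t=0: π = [0.4167, 0.0833, 0.3333, 0.0833, 0.0833], E[r] = 1.2500, γ^t·E[r] = 1.250000, running G = 1.250000
t=1: π = [0.2083, 0.1736, 0.1806, 0.1458, 0.2917], E[r] = 1.7917, γ^t·E[r] = 1.254167, running G = 2.504167
t=2: π = [0.1962, 0.1933, 0.2130, 0.1684, 0.2292], E[r] = 1.6128, γ^t·E[r] = 0.790295, running G = 3.294462
t=3: π = [0.1970, 0.1878, 0.2028, 0.1671, 0.2452], E[r] = 1.6735, γ^t·E[r] = 0.573999, running G = 3.868461
t=4: π = [0.1970, 0.1888, 0.2058, 0.1671, 0.2412], E[r] = 1.6586, γ^t·E[r] = 0.398219, running G = 4.266679

G = 4.2667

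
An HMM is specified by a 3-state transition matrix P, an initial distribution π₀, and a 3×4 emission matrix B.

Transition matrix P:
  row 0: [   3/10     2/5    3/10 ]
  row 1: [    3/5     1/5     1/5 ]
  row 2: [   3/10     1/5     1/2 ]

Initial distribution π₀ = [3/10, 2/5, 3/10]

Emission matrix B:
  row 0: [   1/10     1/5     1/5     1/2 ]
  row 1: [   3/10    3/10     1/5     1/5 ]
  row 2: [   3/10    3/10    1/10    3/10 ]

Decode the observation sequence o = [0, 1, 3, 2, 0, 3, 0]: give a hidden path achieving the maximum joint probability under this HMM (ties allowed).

path = [1, 0, 1, 0, 1, 0, 1]

t=0: δ = [3.000e-02, 1.200e-01, 9.000e-02]  (obs o_0=0)
t=1: δ = [1.440e-02, 7.200e-03, 1.350e-02]  ψ = [1, 1, 2]  (obs o_1=1)
t=2: δ = [2.160e-03, 1.152e-03, 2.025e-03]  ψ = [0, 0, 2]  (obs o_2=3)
t=3: δ = [1.382e-04, 1.728e-04, 1.012e-04]  ψ = [1, 0, 2]  (obs o_3=2)
t=4: δ = [1.037e-05, 1.659e-05, 1.519e-05]  ψ = [1, 0, 2]  (obs o_4=0)
t=5: δ = [4.977e-06, 8.294e-07, 2.278e-06]  ψ = [1, 0, 2]  (obs o_5=3)
t=6: δ = [1.493e-07, 5.972e-07, 4.479e-07]  ψ = [0, 0, 0]  (obs o_6=0)
backtrack: best end state = 1; path = [1, 0, 1, 0, 1, 0, 1]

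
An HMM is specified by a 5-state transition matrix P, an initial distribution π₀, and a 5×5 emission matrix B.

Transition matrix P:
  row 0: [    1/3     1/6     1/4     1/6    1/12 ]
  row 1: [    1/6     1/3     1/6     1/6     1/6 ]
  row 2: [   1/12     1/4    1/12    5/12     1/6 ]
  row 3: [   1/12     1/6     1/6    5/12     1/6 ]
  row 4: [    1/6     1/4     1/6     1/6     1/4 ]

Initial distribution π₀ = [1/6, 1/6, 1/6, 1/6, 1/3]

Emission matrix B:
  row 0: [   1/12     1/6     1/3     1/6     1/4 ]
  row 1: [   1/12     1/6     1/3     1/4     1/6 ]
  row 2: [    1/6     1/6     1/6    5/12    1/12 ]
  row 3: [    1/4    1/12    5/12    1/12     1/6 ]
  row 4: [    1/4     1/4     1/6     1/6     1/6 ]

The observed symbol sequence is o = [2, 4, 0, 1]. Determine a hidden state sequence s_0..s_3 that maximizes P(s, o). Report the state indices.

path = [3, 3, 3, 4]

t=0: δ = [5.556e-02, 5.556e-02, 2.778e-02, 6.944e-02, 5.556e-02]  (obs o_0=2)
t=1: δ = [4.630e-03, 3.086e-03, 1.157e-03, 4.823e-03, 2.315e-03]  ψ = [0, 1, 0, 3, 4]  (obs o_1=4)
t=2: δ = [1.286e-04, 8.573e-05, 1.929e-04, 5.023e-04, 2.009e-04]  ψ = [0, 1, 0, 3, 3]  (obs o_2=0)
t=3: δ = [7.144e-06, 1.395e-05, 1.395e-05, 1.744e-05, 2.093e-05]  ψ = [0, 3, 3, 3, 3]  (obs o_3=1)
backtrack: best end state = 4; path = [3, 3, 3, 4]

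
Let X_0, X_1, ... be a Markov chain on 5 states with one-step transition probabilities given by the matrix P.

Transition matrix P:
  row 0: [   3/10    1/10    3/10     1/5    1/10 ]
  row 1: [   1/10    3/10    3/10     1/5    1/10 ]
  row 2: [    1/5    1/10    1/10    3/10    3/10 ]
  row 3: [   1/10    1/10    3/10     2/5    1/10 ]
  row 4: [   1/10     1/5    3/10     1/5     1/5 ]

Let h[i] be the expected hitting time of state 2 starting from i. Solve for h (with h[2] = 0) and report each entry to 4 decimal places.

h = [3.3333, 3.3333, 0.0000, 3.3333, 3.3333]

First-step conditioning: h[2] = 0; for i ≠ 2, h[i] = 1 + Σ_k P[i][k]·h[k].
  h[0] = 1 + 3/10·h[0] + 1/10·h[1] + 1/5·h[3] + 1/10·h[4]
  h[1] = 1 + 1/10·h[0] + 3/10·h[1] + 1/5·h[3] + 1/10·h[4]
  h[3] = 1 + 1/10·h[0] + 1/10·h[1] + 2/5·h[3] + 1/10·h[4]
  h[4] = 1 + 1/10·h[0] + 1/5·h[1] + 1/5·h[3] + 1/5·h[4]
Solving the 4×4 linear system over states ≠ 2 gives exactly h = [10/3, 10/3, 0, 10/3, 10/3] (h[2] = 0 is the target).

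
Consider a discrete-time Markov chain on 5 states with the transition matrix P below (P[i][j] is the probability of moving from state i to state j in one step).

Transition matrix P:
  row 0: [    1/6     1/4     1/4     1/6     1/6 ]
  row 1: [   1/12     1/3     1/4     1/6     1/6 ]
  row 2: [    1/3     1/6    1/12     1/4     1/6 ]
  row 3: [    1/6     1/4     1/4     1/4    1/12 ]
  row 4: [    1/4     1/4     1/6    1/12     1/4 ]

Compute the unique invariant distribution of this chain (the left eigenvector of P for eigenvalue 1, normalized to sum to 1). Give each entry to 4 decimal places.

π = [0.1930, 0.2543, 0.2025, 0.1852, 0.1650]

Balance equations π_j = Σ_i π_i·P[i][j]:
  π_0 = 1/6·π_0 + 1/12·π_1 + 1/3·π_2 + 1/6·π_3 + 1/4·π_4
  π_1 = 1/4·π_0 + 1/3·π_1 + 1/6·π_2 + 1/4·π_3 + 1/4·π_4
  π_2 = 1/4·π_0 + 1/4·π_1 + 1/12·π_2 + 1/4·π_3 + 1/6·π_4
  π_3 = 1/6·π_0 + 1/6·π_1 + 1/4·π_2 + 1/4·π_3 + 1/12·π_4
  normalize: π_0 + π_1 + π_2 + π_3 + π_4 = 1
Solving the linear system gives exactly π = [324/1679, 427/1679, 340/1679, 311/1679, 277/1679].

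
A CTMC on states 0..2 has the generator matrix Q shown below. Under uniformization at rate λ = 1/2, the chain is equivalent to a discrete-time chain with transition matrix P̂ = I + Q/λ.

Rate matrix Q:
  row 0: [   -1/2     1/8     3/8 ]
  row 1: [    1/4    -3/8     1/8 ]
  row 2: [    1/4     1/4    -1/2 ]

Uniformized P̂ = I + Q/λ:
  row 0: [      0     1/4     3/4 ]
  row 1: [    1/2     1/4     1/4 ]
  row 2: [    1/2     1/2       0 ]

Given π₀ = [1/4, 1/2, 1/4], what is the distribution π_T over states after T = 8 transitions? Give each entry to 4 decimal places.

t=0: π = [0.2500, 0.5000, 0.2500]
t=1: π = [0.3750, 0.3125, 0.3125]
t=2: π = [0.3125, 0.3281, 0.3594]
t=3: π = [0.3438, 0.3398, 0.3164]
t=4: π = [0.3281, 0.3291, 0.3428]
t=5: π = [0.3359, 0.3357, 0.3284]
t=6: π = [0.3320, 0.3321, 0.3359]
t=7: π = [0.3340, 0.3340, 0.3320]
t=8: π = [0.3330, 0.3330, 0.3340]

π = [0.3330, 0.3330, 0.3340]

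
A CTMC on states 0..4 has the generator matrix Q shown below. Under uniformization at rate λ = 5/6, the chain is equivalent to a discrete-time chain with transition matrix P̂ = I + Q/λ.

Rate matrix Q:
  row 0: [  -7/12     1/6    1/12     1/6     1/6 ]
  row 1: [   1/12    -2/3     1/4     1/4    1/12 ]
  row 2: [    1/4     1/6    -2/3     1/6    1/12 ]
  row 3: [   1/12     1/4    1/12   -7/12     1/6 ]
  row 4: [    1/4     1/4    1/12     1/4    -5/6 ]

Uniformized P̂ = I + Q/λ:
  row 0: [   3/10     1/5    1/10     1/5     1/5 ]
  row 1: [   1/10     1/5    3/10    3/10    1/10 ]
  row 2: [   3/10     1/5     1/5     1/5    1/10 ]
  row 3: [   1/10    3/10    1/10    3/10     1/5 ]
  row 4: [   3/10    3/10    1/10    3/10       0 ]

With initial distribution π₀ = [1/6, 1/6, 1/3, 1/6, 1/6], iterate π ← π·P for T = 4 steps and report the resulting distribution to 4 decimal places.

π = [0.1994, 0.2396, 0.1643, 0.2636, 0.1331]

t=0: π = [0.1667, 0.1667, 0.3333, 0.1667, 0.1667]
t=1: π = [0.2333, 0.2333, 0.1667, 0.2500, 0.1167]
t=2: π = [0.2033, 0.2367, 0.1633, 0.2600, 0.1367]
t=3: π = [0.2007, 0.2397, 0.1637, 0.2633, 0.1327]
t=4: π = [0.1994, 0.2396, 0.1643, 0.2636, 0.1331]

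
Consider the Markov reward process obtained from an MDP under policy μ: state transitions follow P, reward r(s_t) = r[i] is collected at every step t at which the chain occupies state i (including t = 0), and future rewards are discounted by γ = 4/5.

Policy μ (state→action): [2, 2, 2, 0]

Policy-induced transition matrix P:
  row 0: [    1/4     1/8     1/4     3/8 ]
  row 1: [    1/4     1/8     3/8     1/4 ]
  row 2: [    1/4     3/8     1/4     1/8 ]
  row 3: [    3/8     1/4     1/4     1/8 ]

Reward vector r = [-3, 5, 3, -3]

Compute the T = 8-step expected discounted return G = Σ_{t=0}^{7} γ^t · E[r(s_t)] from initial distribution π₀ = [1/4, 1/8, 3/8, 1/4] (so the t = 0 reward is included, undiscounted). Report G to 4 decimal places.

t=0: π = [0.2500, 0.1250, 0.3750, 0.2500], E[r] = 0.2500, γ^t·E[r] = 0.250000, running G = 0.250000
t=1: π = [0.2813, 0.2500, 0.2656, 0.2031], E[r] = 0.5938, γ^t·E[r] = 0.475000, running G = 0.725000
t=2: π = [0.2754, 0.2168, 0.2813, 0.2266], E[r] = 0.4219, γ^t·E[r] = 0.270000, running G = 0.995000
t=3: π = [0.2783, 0.2236, 0.2771, 0.2209], E[r] = 0.4517, γ^t·E[r] = 0.231250, running G = 1.226250
t=4: π = [0.2776, 0.2219, 0.2780, 0.2225], E[r] = 0.4429, γ^t·E[r] = 0.181400, running G = 1.407650
t=5: π = [0.2778, 0.2223, 0.2777, 0.2221], E[r] = 0.4449, γ^t·E[r] = 0.145773, running G = 1.553423
t=6: π = [0.2778, 0.2222, 0.2778, 0.2222], E[r] = 0.4443, γ^t·E[r] = 0.116482, running G = 1.669905
t=7: π = [0.2778, 0.2222, 0.2778, 0.2222], E[r] = 0.4445, γ^t·E[r] = 0.093212, running G = 1.763117

G = 1.7631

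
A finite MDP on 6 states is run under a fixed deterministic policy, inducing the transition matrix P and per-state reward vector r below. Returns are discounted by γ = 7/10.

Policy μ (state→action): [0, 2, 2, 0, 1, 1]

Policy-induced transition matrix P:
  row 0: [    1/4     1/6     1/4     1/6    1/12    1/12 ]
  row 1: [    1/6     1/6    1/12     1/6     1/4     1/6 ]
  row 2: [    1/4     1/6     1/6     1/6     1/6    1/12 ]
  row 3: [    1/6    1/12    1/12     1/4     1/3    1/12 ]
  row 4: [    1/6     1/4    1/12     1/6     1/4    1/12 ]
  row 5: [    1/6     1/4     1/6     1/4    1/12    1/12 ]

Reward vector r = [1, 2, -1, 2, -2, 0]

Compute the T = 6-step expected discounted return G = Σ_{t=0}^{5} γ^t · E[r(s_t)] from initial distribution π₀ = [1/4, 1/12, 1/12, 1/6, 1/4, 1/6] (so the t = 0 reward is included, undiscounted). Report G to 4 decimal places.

t=0: π = [0.2500, 0.0833, 0.0833, 0.1667, 0.2500, 0.1667], E[r] = 0.1667, γ^t·E[r] = 0.166667, running G = 0.166667
t=1: π = [0.1944, 0.1875, 0.1458, 0.1944, 0.1875, 0.0903], E[r] = 0.4375, γ^t·E[r] = 0.306250, running G = 0.472917
t=2: π = [0.1950, 0.1736, 0.1354, 0.1904, 0.2066, 0.0990], E[r] = 0.3744, γ^t·E[r] = 0.183466, running G = 0.656383
t=3: π = [0.1942, 0.1763, 0.1354, 0.1908, 0.2056, 0.0978], E[r] = 0.3818, γ^t·E[r] = 0.130941, running G = 0.787324
t=4: π = [0.1941, 0.1761, 0.1351, 0.1907, 0.2060, 0.0980], E[r] = 0.3806, γ^t·E[r] = 0.091389, running G = 0.878713
t=5: π = [0.1941, 0.1761, 0.1351, 0.1907, 0.2059, 0.0980], E[r] = 0.3808, γ^t·E[r] = 0.063997, running G = 0.942710

G = 0.9427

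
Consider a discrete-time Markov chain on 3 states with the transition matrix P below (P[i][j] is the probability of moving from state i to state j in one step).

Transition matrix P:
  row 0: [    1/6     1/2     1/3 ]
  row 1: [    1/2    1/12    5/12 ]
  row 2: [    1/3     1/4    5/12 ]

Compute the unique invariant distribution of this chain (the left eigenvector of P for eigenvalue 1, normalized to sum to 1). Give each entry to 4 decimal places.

Balance equations π_j = Σ_i π_i·P[i][j]:
  π_0 = 1/6·π_0 + 1/2·π_1 + 1/3·π_2
  π_1 = 1/2·π_0 + 1/12·π_1 + 1/4·π_2
  normalize: π_0 + π_1 + π_2 = 1
Solving the linear system gives exactly π = [31/95, 27/95, 37/95].

π = [0.3263, 0.2842, 0.3895]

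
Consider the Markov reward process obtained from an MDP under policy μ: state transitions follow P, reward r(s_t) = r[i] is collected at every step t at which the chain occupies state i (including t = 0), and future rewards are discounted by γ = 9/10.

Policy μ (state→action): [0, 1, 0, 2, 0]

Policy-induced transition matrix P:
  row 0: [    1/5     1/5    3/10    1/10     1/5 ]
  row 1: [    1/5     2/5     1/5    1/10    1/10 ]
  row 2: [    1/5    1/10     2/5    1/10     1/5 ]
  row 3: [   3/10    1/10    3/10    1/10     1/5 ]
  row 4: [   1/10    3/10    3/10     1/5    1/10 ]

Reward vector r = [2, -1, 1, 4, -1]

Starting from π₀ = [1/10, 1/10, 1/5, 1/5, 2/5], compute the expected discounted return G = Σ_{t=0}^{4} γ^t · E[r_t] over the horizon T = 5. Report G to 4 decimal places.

t=0: π = [0.1000, 0.1000, 0.2000, 0.2000, 0.4000], E[r] = 0.7000, γ^t·E[r] = 0.700000, running G = 0.700000
t=1: π = [0.1800, 0.2200, 0.3100, 0.1400, 0.1500], E[r] = 0.8600, γ^t·E[r] = 0.774000, running G = 1.474000
t=2: π = [0.1990, 0.2140, 0.3090, 0.1150, 0.1630], E[r] = 0.7900, γ^t·E[r] = 0.639900, running G = 2.113900
t=3: π = [0.1952, 0.2167, 0.3095, 0.1163, 0.1623], E[r] = 0.7861, γ^t·E[r] = 0.573067, running G = 2.686967
t=4: π = [0.1954, 0.2170, 0.3093, 0.1162, 0.1621], E[r] = 0.7859, γ^t·E[r] = 0.515636, running G = 3.202602

G = 3.2026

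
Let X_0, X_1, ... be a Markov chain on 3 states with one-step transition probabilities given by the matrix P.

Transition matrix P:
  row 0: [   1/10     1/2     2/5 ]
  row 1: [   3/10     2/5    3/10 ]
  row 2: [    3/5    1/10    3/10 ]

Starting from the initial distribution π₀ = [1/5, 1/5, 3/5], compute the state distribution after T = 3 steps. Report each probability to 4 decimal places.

π = [0.3416, 0.3276, 0.3308]

t=0: π = [0.2000, 0.2000, 0.6000]
t=1: π = [0.4400, 0.2400, 0.3200]
t=2: π = [0.3080, 0.3480, 0.3440]
t=3: π = [0.3416, 0.3276, 0.3308]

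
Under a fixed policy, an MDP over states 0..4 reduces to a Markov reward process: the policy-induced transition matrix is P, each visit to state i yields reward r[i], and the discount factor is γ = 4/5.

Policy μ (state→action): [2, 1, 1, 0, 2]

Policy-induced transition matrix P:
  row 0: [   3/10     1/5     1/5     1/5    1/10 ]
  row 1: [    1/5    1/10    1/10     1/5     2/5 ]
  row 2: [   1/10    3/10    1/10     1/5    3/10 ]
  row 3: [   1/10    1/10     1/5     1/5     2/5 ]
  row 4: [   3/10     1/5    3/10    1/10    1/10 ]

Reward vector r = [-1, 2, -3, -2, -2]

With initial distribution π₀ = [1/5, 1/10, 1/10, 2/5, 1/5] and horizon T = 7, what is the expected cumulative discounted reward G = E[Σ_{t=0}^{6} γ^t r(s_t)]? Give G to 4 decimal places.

t=0: π = [0.2000, 0.1000, 0.1000, 0.4000, 0.2000], E[r] = -1.5000, γ^t·E[r] = -1.500000, running G = -1.500000
t=1: π = [0.1900, 0.1600, 0.2000, 0.1800, 0.2700], E[r] = -1.3700, γ^t·E[r] = -1.096000, running G = -2.596000
t=2: π = [0.2080, 0.1860, 0.1910, 0.1730, 0.2420], E[r] = -1.2390, γ^t·E[r] = -0.792960, running G = -3.388960
t=3: π = [0.2086, 0.1832, 0.1865, 0.1758, 0.2459], E[r] = -1.2451, γ^t·E[r] = -0.637491, running G = -4.026451
t=4: π = [0.2092, 0.1828, 0.1876, 0.1754, 0.2450], E[r] = -1.2474, γ^t·E[r] = -0.510935, running G = -4.537386
t=5: π = [0.2091, 0.1829, 0.1875, 0.1755, 0.2450], E[r] = -1.2466, γ^t·E[r] = -0.408473, running G = -4.945859
t=6: π = [0.2091, 0.1829, 0.1875, 0.1755, 0.2450], E[r] = -1.2467, γ^t·E[r] = -0.326825, running G = -5.272684

G = -5.2727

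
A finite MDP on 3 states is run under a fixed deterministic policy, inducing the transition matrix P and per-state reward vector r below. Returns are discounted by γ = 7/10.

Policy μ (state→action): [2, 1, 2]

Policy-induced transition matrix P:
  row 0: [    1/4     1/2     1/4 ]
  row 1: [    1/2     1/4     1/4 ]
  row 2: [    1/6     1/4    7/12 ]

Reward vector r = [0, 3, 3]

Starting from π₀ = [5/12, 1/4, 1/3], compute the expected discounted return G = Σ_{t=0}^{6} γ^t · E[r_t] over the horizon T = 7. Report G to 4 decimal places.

t=0: π = [0.4167, 0.2500, 0.3333], E[r] = 1.7500, γ^t·E[r] = 1.750000, running G = 1.750000
t=1: π = [0.2847, 0.3542, 0.3611], E[r] = 2.1458, γ^t·E[r] = 1.502083, running G = 3.252083
t=2: π = [0.3084, 0.3212, 0.3704], E[r] = 2.0747, γ^t·E[r] = 1.016580, running G = 4.268663
t=3: π = [0.2994, 0.3271, 0.3735], E[r] = 2.1017, γ^t·E[r] = 0.720886, running G = 4.989549
t=4: π = [0.3007, 0.3249, 0.3745], E[r] = 2.0980, γ^t·E[r] = 0.503737, running G = 5.493286
t=5: π = [0.3000, 0.3252, 0.3748], E[r] = 2.1000, γ^t·E[r] = 0.352943, running G = 5.846229
t=6: π = [0.3001, 0.3250, 0.3749], E[r] = 2.0998, γ^t·E[r] = 0.247043, running G = 6.093272

G = 6.0933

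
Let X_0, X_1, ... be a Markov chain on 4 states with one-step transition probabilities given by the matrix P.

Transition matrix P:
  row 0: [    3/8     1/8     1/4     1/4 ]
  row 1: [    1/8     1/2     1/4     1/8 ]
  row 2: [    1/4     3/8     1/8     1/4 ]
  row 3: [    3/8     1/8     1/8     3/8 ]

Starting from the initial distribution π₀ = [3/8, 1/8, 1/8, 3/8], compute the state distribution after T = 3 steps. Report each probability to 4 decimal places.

π = [0.2891, 0.2659, 0.1936, 0.2515]

t=0: π = [0.3750, 0.1250, 0.1250, 0.3750]
t=1: π = [0.3281, 0.2031, 0.1875, 0.2813]
t=2: π = [0.3008, 0.2480, 0.1914, 0.2598]
t=3: π = [0.2891, 0.2659, 0.1936, 0.2515]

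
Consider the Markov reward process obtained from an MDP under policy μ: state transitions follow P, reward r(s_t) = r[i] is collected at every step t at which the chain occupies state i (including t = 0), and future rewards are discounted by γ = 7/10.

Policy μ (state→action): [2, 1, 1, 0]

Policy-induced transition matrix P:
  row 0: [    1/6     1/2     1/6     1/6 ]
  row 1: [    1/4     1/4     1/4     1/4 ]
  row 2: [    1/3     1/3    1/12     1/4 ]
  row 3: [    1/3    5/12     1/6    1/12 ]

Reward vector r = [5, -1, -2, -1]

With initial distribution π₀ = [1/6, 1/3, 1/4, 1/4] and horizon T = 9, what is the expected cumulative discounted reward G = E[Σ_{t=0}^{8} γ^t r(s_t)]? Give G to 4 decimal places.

t=0: π = [0.1667, 0.3333, 0.2500, 0.2500], E[r] = -0.2500, γ^t·E[r] = -0.250000, running G = -0.250000
t=1: π = [0.2778, 0.3542, 0.1736, 0.1944], E[r] = 0.4931, γ^t·E[r] = 0.345139, running G = 0.095139
t=2: π = [0.2575, 0.3663, 0.1817, 0.1944], E[r] = 0.3634, γ^t·E[r] = 0.178079, running G = 0.273218
t=3: π = [0.2599, 0.3619, 0.1821, 0.1961], E[r] = 0.3773, γ^t·E[r] = 0.129402, running G = 0.402620
t=4: π = [0.2599, 0.3628, 0.1817, 0.1957], E[r] = 0.3775, γ^t·E[r] = 0.090636, running G = 0.493256
t=5: π = [0.2598, 0.3627, 0.1818, 0.1957], E[r] = 0.3770, γ^t·E[r] = 0.063356, running G = 0.556612
t=6: π = [0.2598, 0.3627, 0.1817, 0.1957], E[r] = 0.3771, γ^t·E[r] = 0.044367, running G = 0.600978
t=7: π = [0.2598, 0.3627, 0.1817, 0.1957], E[r] = 0.3771, γ^t·E[r] = 0.031055, running G = 0.632033
t=8: π = [0.2598, 0.3627, 0.1817, 0.1957], E[r] = 0.3771, γ^t·E[r] = 0.021738, running G = 0.653771

G = 0.6538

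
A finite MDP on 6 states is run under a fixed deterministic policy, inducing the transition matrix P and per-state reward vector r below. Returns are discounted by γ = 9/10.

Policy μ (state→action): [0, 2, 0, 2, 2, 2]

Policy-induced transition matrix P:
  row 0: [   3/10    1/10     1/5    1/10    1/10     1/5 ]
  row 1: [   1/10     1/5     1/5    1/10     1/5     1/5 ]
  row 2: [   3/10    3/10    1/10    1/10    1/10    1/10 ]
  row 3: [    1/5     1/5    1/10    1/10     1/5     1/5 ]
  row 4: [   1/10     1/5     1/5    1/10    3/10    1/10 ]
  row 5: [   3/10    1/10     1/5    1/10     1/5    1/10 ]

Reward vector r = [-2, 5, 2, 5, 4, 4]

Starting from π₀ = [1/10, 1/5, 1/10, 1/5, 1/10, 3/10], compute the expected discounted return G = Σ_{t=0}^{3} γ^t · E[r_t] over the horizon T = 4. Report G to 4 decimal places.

G = 9.9913

t=0: π = [0.1000, 0.2000, 0.1000, 0.2000, 0.1000, 0.3000], E[r] = 3.6000, γ^t·E[r] = 3.600000, running G = 3.600000
t=1: π = [0.2200, 0.1700, 0.1700, 0.1000, 0.1900, 0.1500], E[r] = 2.6100, γ^t·E[r] = 2.349000, running G = 5.949000
t=2: π = [0.2180, 0.1800, 0.1730, 0.1000, 0.1800, 0.1490], E[r] = 2.6260, γ^t·E[r] = 2.127060, running G = 8.076060
t=3: π = [0.2180, 0.1806, 0.1727, 0.1000, 0.1789, 0.1498], E[r] = 2.6272, γ^t·E[r] = 1.915229, running G = 9.991289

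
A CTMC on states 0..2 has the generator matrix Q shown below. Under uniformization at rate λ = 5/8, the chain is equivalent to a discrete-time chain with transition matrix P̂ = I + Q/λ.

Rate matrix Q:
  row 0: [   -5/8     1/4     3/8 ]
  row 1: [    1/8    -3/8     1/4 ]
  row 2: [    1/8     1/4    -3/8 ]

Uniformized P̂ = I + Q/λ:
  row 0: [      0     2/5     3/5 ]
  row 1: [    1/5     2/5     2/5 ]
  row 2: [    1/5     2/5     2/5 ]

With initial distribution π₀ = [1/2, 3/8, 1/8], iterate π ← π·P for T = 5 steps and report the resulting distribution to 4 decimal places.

π = [0.1666, 0.4000, 0.4334]

t=0: π = [0.5000, 0.3750, 0.1250]
t=1: π = [0.1000, 0.4000, 0.5000]
t=2: π = [0.1800, 0.4000, 0.4200]
t=3: π = [0.1640, 0.4000, 0.4360]
t=4: π = [0.1672, 0.4000, 0.4328]
t=5: π = [0.1666, 0.4000, 0.4334]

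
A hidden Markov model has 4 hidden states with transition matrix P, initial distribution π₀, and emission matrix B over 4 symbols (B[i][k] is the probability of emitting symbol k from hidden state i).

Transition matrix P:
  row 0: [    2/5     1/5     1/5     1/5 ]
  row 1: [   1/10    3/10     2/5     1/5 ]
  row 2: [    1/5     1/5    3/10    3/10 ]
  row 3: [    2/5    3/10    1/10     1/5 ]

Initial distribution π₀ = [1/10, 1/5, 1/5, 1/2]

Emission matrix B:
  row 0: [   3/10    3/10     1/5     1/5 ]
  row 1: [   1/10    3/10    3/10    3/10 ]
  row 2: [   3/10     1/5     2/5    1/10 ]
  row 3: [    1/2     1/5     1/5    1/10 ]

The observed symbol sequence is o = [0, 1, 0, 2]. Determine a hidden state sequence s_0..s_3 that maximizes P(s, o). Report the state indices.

path = [3, 1, 2, 2]

t=0: δ = [3.000e-02, 2.000e-02, 6.000e-02, 2.500e-01]  (obs o_0=0)
t=1: δ = [3.000e-02, 2.250e-02, 5.000e-03, 1.000e-02]  ψ = [3, 3, 3, 3]  (obs o_1=1)
t=2: δ = [3.600e-03, 6.750e-04, 2.700e-03, 3.000e-03]  ψ = [0, 1, 1, 0]  (obs o_2=0)
t=3: δ = [2.880e-04, 2.700e-04, 3.240e-04, 1.620e-04]  ψ = [0, 3, 2, 2]  (obs o_3=2)
backtrack: best end state = 2; path = [3, 1, 2, 2]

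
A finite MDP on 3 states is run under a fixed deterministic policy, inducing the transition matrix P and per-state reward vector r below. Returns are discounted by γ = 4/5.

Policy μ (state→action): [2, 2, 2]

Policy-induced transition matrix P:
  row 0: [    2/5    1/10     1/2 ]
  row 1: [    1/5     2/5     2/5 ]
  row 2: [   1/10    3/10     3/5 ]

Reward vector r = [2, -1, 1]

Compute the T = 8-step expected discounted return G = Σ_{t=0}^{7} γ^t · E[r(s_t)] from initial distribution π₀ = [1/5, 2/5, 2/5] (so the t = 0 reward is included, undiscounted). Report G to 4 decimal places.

t=0: π = [0.2000, 0.4000, 0.4000], E[r] = 0.4000, γ^t·E[r] = 0.400000, running G = 0.400000
t=1: π = [0.2000, 0.3000, 0.5000], E[r] = 0.6000, γ^t·E[r] = 0.480000, running G = 0.880000
t=2: π = [0.1900, 0.2900, 0.5200], E[r] = 0.6100, γ^t·E[r] = 0.390400, running G = 1.270400
t=3: π = [0.1860, 0.2910, 0.5230], E[r] = 0.6040, γ^t·E[r] = 0.309248, running G = 1.579648
t=4: π = [0.1849, 0.2919, 0.5232], E[r] = 0.6011, γ^t·E[r] = 0.246211, running G = 1.825859
t=5: π = [0.1847, 0.2922, 0.5231], E[r] = 0.6002, γ^t·E[r] = 0.196687, running G = 2.022545
t=6: π = [0.1846, 0.2923, 0.5231], E[r] = 0.6000, γ^t·E[r] = 0.157297, running G = 2.179842
t=7: π = [0.1846, 0.2923, 0.5231], E[r] = 0.6000, γ^t·E[r] = 0.125830, running G = 2.305672

G = 2.3057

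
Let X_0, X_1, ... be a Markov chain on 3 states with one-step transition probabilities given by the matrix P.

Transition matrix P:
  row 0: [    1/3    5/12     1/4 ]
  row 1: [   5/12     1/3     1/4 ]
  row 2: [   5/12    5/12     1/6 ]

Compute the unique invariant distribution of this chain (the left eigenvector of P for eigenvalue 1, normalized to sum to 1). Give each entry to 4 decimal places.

Balance equations π_j = Σ_i π_i·P[i][j]:
  π_0 = 1/3·π_0 + 5/12·π_1 + 5/12·π_2
  π_1 = 5/12·π_0 + 1/3·π_1 + 5/12·π_2
  normalize: π_0 + π_1 + π_2 = 1
Solving the linear system gives exactly π = [5/13, 5/13, 3/13].

π = [0.3846, 0.3846, 0.2308]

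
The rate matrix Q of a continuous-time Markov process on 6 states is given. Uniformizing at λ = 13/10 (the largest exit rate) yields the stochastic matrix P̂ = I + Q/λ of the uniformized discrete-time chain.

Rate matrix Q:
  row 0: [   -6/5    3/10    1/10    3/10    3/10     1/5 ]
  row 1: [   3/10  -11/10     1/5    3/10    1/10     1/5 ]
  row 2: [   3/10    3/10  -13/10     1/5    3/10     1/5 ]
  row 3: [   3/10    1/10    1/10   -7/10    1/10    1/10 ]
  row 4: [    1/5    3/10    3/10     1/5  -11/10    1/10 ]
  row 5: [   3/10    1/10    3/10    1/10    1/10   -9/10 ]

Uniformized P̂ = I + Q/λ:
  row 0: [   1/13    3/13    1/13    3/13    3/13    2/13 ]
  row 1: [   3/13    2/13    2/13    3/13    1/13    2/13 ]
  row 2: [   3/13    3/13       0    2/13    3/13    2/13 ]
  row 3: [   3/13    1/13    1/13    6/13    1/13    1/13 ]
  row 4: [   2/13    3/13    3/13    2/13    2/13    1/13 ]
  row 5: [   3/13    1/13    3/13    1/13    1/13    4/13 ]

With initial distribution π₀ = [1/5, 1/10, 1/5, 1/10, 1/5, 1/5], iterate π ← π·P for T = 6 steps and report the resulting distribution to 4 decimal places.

t=0: π = [0.2000, 0.1000, 0.2000, 0.1000, 0.2000, 0.2000]
t=1: π = [0.1846, 0.1769, 0.1308, 0.1923, 0.1538, 0.1615]
t=2: π = [0.1905, 0.1627, 0.1290, 0.2284, 0.1373, 0.1521]
t=3: π = [0.1909, 0.1597, 0.1240, 0.2396, 0.1366, 0.1491]
t=4: π = [0.1909, 0.1587, 0.1236, 0.2431, 0.1359, 0.1478]
t=5: π = [0.1909, 0.1584, 0.1233, 0.2442, 0.1358, 0.1474]
t=6: π = [0.1909, 0.1583, 0.1232, 0.2445, 0.1357, 0.1473]

π = [0.1909, 0.1583, 0.1232, 0.2445, 0.1357, 0.1473]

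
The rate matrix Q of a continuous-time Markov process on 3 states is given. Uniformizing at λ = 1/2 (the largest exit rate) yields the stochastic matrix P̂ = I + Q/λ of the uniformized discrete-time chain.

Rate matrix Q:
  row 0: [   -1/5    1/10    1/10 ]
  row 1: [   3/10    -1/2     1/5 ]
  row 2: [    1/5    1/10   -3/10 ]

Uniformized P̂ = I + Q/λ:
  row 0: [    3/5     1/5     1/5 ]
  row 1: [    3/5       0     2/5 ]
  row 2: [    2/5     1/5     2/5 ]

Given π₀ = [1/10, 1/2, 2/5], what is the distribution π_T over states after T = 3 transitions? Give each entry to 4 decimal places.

t=0: π = [0.1000, 0.5000, 0.4000]
t=1: π = [0.5200, 0.1000, 0.3800]
t=2: π = [0.5240, 0.1800, 0.2960]
t=3: π = [0.5408, 0.1640, 0.2952]

π = [0.5408, 0.1640, 0.2952]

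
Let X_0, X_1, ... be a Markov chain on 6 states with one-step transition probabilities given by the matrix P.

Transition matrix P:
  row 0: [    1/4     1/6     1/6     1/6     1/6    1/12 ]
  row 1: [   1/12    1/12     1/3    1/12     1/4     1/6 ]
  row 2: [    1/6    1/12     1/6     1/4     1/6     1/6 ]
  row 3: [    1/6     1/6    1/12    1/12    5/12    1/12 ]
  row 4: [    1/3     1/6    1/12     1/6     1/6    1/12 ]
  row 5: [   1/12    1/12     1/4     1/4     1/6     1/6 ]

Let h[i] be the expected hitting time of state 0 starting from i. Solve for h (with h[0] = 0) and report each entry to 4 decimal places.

First-step conditioning: h[0] = 0; for i ≠ 0, h[i] = 1 + Σ_k P[i][k]·h[k].
  h[1] = 1 + 1/12·h[1] + 1/3·h[2] + 1/12·h[3] + 1/4·h[4] + 1/6·h[5]
  h[2] = 1 + 1/12·h[1] + 1/6·h[2] + 1/4·h[3] + 1/6·h[4] + 1/6·h[5]
  h[3] = 1 + 1/6·h[1] + 1/12·h[2] + 1/12·h[3] + 5/12·h[4] + 1/12·h[5]
  h[4] = 1 + 1/6·h[1] + 1/12·h[2] + 1/6·h[3] + 1/6·h[4] + 1/12·h[5]
  h[5] = 1 + 1/12·h[1] + 1/4·h[2] + 1/4·h[3] + 1/6·h[4] + 1/6·h[5]
Solving the 5×5 linear system over states ≠ 0 gives exactly h = [0, 21364/3631, 99312/18155, 19152/3631, 82992/18155, 107588/18155] (h[0] = 0 is the target).

h = [0.0000, 5.8838, 5.4702, 5.2746, 4.5713, 5.9261]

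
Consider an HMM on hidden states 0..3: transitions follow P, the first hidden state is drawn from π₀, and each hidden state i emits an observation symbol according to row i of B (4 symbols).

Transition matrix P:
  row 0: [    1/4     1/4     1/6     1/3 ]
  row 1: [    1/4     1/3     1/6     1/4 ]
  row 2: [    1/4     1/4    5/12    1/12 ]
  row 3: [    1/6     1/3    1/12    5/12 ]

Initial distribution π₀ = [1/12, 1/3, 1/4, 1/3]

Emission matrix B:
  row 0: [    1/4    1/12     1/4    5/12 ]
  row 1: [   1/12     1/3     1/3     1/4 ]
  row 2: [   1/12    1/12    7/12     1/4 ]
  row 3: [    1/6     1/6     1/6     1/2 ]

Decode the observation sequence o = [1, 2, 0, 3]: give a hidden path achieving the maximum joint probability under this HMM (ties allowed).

t=0: δ = [6.944e-03, 1.111e-01, 2.083e-02, 5.556e-02]  (obs o_0=1)
t=1: δ = [6.944e-03, 1.235e-02, 1.080e-02, 4.630e-03]  ψ = [1, 1, 1, 1]  (obs o_1=2)
t=2: δ = [7.716e-04, 3.429e-04, 3.751e-04, 5.144e-04]  ψ = [1, 1, 2, 1]  (obs o_2=0)
t=3: δ = [8.038e-05, 4.823e-05, 3.907e-05, 1.286e-04]  ψ = [0, 0, 2, 0]  (obs o_3=3)
backtrack: best end state = 3; path = [1, 1, 0, 3]

path = [1, 1, 0, 3]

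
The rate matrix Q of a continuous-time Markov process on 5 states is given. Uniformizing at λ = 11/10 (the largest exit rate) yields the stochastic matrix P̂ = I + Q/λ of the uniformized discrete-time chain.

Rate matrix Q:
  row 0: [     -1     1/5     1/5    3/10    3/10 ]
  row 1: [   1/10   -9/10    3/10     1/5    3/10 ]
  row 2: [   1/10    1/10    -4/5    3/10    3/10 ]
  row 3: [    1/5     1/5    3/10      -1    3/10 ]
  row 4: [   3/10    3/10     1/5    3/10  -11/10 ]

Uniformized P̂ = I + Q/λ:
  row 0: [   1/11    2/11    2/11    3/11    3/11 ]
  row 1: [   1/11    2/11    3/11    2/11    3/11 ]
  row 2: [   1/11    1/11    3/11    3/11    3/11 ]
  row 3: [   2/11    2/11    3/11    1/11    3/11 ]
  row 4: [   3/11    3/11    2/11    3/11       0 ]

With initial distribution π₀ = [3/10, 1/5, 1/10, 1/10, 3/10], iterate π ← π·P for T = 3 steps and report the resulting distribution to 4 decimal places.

π = [0.1503, 0.1799, 0.2393, 0.2180, 0.2125]

t=0: π = [0.3000, 0.2000, 0.1000, 0.1000, 0.3000]
t=1: π = [0.1545, 0.2000, 0.2182, 0.2364, 0.1909]
t=2: π = [0.1471, 0.1793, 0.2413, 0.2116, 0.2207]
t=3: π = [0.1503, 0.1799, 0.2393, 0.2180, 0.2125]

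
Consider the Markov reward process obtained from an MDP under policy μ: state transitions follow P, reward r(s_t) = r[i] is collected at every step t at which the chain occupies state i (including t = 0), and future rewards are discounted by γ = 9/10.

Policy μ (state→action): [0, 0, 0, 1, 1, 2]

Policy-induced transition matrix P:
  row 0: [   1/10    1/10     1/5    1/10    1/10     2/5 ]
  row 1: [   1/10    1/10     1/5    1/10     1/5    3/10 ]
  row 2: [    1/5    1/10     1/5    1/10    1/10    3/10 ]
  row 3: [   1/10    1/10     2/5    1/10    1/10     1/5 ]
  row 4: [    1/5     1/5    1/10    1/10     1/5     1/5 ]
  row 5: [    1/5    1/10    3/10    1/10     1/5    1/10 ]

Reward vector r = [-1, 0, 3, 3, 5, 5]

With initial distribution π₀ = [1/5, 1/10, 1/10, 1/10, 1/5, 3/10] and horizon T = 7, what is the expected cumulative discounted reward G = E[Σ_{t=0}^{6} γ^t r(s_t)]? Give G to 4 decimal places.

t=0: π = [0.2000, 0.1000, 0.1000, 0.1000, 0.2000, 0.3000], E[r] = 2.9000, γ^t·E[r] = 2.900000, running G = 2.900000
t=1: π = [0.1600, 0.1200, 0.2300, 0.1000, 0.1600, 0.2300], E[r] = 2.7800, γ^t·E[r] = 2.502000, running G = 5.402000
t=2: π = [0.1620, 0.1160, 0.2270, 0.1000, 0.1510, 0.2440], E[r] = 2.7940, γ^t·E[r] = 2.263140, running G = 7.665140
t=3: π = [0.1622, 0.1151, 0.2293, 0.1000, 0.1511, 0.2423], E[r] = 2.7927, γ^t·E[r] = 2.035878, running G = 9.701018
t=4: π = [0.1623, 0.1151, 0.2291, 0.1000, 0.1509, 0.2427], E[r] = 2.7926, γ^t·E[r] = 1.832218, running G = 11.533237
t=5: π = [0.1623, 0.1151, 0.2292, 0.1000, 0.1509, 0.2426], E[r] = 2.7926, γ^t·E[r] = 1.649028, running G = 13.182264
t=6: π = [0.1623, 0.1151, 0.2292, 0.1000, 0.1509, 0.2426], E[r] = 2.7926, γ^t·E[r] = 1.484117, running G = 14.666381

G = 14.6664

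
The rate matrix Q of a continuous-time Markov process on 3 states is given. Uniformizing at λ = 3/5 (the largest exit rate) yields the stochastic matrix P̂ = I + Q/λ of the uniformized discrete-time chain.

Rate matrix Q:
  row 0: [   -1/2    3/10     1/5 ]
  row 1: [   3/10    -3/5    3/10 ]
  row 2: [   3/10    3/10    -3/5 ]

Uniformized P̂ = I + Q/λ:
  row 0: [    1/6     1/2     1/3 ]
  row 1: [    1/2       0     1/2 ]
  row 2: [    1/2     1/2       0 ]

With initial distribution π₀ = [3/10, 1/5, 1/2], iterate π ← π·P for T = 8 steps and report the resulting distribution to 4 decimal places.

π = [0.3750, 0.3328, 0.2922]

t=0: π = [0.3000, 0.2000, 0.5000]
t=1: π = [0.4000, 0.4000, 0.2000]
t=2: π = [0.3667, 0.3000, 0.3333]
t=3: π = [0.3778, 0.3500, 0.2722]
t=4: π = [0.3741, 0.3250, 0.3009]
t=5: π = [0.3753, 0.3375, 0.2872]
t=6: π = [0.3749, 0.3313, 0.2939]
t=7: π = [0.3750, 0.3344, 0.2906]
t=8: π = [0.3750, 0.3328, 0.2922]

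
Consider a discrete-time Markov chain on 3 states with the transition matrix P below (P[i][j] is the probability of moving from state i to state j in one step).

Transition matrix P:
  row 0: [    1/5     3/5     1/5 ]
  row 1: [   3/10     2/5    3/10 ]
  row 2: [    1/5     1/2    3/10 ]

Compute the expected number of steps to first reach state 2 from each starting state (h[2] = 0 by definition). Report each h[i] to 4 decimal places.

h = [4.0000, 3.6667, 0.0000]

First-step conditioning: h[2] = 0; for i ≠ 2, h[i] = 1 + Σ_k P[i][k]·h[k].
  h[0] = 1 + 1/5·h[0] + 3/5·h[1]
  h[1] = 1 + 3/10·h[0] + 2/5·h[1]
Solving the 2×2 linear system over states ≠ 2 gives exactly h = [4, 11/3, 0] (h[2] = 0 is the target).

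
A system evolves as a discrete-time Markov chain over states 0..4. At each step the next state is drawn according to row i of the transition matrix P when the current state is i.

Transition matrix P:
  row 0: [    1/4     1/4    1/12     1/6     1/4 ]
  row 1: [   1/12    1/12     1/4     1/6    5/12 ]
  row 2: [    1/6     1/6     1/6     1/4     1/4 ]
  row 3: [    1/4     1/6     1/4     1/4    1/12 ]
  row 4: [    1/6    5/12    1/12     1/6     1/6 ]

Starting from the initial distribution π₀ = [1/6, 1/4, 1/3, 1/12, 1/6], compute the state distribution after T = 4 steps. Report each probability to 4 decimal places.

t=0: π = [0.1667, 0.2500, 0.3333, 0.0833, 0.1667]
t=1: π = [0.1667, 0.2014, 0.1667, 0.2014, 0.2639]
t=2: π = [0.1806, 0.2297, 0.1644, 0.1973, 0.2280]
t=3: π = [0.1790, 0.2196, 0.1682, 0.1968, 0.2364]
t=4: π = [0.1797, 0.2224, 0.1667, 0.1971, 0.2341]

π = [0.1797, 0.2224, 0.1667, 0.1971, 0.2341]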